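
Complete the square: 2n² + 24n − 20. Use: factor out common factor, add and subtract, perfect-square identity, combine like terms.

2(n + 6)² − 92

2n² + 24n − 20
= 2(n² + 12n) − 20    [factor out 2 from the n-terms]
= 2(n² + 12n + 36 − 36) − 20    [add and subtract 36 inside the bracket]
= 2(n + 6)² − 72 − 20    [perfect-square identity]
= 2(n + 6)² − 92    [combine constants]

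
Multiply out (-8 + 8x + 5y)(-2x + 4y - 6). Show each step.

-32x - 62y + 48 - 16x^2 + 22xy + 20y^2

(-8 + 8x + 5y)(-2x + 4y - 6)
= 16x - 32y + 48 - 16x^2 + 32xy - 48x - 10xy + 20y^2 - 30y    [distributive law]
= -32x - 62y + 48 - 16x^2 + 22xy + 20y^2    [combine like terms]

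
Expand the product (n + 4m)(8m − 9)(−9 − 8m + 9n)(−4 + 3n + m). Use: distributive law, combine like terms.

2349mn − 1341mn^2 − 1220m^2n + 744m^2n^2 − 544m^3n + 216mn^3 − 324n + 567n^2 − 243n^3 + 1024m^3 − 256m^4 − 1296m + 324m^2

(n + 4m)(8m − 9)(−9 − 8m + 9n)(−4 + 3n + m)
= (8mn − 9n + 32m^2 − 36m)(−9 − 8m + 9n)(−4 + 3n + m)    [distributive law]
= (−72mn − 64m^2n + 72mn^2 + 81n + 72mn − 81n^2 − 288m^2 − 256m^3 + 288m^2n + 324m + 288m^2 − 324mn)(−4 + 3n + m)    [distributive law]
= (−324mn + 224m^2n + 72mn^2 + 81n − 81n^2 − 256m^3 + 324m)(−4 + 3n + m)    [combine like terms]
= 1296mn − 972mn^2 − 324m^2n − 896m^2n + 672m^2n^2 + 224m^3n − 288mn^2 + 216mn^3 + 72m^2n^2 − 324n + 243n^2 + 81mn + 324n^2 − 243n^3 − 81mn^2 + 1024m^3 − 768m^3n − 256m^4 − 1296m + 972mn + 324m^2    [distributive law]
= 2349mn − 1341mn^2 − 1220m^2n + 744m^2n^2 − 544m^3n + 216mn^3 − 324n + 567n^2 − 243n^3 + 1024m^3 − 256m^4 − 1296m + 324m^2    [combine like terms]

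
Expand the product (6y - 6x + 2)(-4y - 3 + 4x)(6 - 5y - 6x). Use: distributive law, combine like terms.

-14y^2 + 120y^3 - 96xy^2 - 126y + 314xy - 168x^2y + 192x - 300x^2 + 144x^3 - 36

(6y - 6x + 2)(-4y - 3 + 4x)(6 - 5y - 6x)
= (-24y^2 - 18y + 24xy + 24xy + 18x - 24x^2 - 8y - 6 + 8x)(6 - 5y - 6x)    [distributive law]
= (-24y^2 - 26y + 48xy + 26x - 24x^2 - 6)(6 - 5y - 6x)    [combine like terms]
= -144y^2 + 120y^3 + 144xy^2 - 156y + 130y^2 + 156xy + 288xy - 240xy^2 - 288x^2y + 156x - 130xy - 156x^2 - 144x^2 + 120x^2y + 144x^3 - 36 + 30y + 36x    [distributive law]
= -14y^2 + 120y^3 - 96xy^2 - 126y + 314xy - 168x^2y + 192x - 300x^2 + 144x^3 - 36    [combine like terms]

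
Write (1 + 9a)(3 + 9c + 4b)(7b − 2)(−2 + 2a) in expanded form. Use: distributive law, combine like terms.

−26b − 208ab + 12 + 96a − 126bc − 1008abc + 36c + 288ac − 56b² − 448ab² + 234a²b − 108a² + 1134a²bc − 324a²c + 504a²b²

(1 + 9a)(3 + 9c + 4b)(7b − 2)(−2 + 2a)
= (3 + 9c + 4b + 27a + 81ac + 36ab)(7b − 2)(−2 + 2a)    [distributive law]
= (21b − 6 + 63bc − 18c + 28b² − 8b + 189ab − 54a + 567abc − 162ac + 252ab² − 72ab)(−2 + 2a)    [distributive law]
= (13b − 6 + 63bc − 18c + 28b² + 117ab − 54a + 567abc − 162ac + 252ab²)(−2 + 2a)    [combine like terms]
= −26b + 26ab + 12 − 12a − 126bc + 126abc + 36c − 36ac − 56b² + 56ab² − 234ab + 234a²b + 108a − 108a² − 1134abc + 1134a²bc + 324ac − 324a²c − 504ab² + 504a²b²    [distributive law]
= −26b − 208ab + 12 + 96a − 126bc − 1008abc + 36c + 288ac − 56b² − 448ab² + 234a²b − 108a² + 1134a²bc − 324a²c + 504a²b²    [combine like terms]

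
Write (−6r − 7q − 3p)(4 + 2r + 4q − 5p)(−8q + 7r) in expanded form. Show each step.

−4qr − 168r^2 − 170qr^2 − 84r^3 + 108q^2r − 31pqr + 168pr^2 + 224q^2 + 224q^3 − 184pq^2 + 96pq − 84pr − 120p^2q + 105p^2r

(−6r − 7q − 3p)(4 + 2r + 4q − 5p)(−8q + 7r)
= (−24r − 12r^2 − 24qr + 30pr − 28q − 14qr − 28q^2 + 35pq − 12p − 6pr − 12pq + 15p^2)(−8q + 7r)    [distributive law]
= (−24r − 12r^2 − 38qr + 24pr − 28q − 28q^2 + 23pq − 12p + 15p^2)(−8q + 7r)    [combine like terms]
= 192qr − 168r^2 + 96qr^2 − 84r^3 + 304q^2r − 266qr^2 − 192pqr + 168pr^2 + 224q^2 − 196qr + 224q^3 − 196q^2r − 184pq^2 + 161pqr + 96pq − 84pr − 120p^2q + 105p^2r    [distributive law]
= −4qr − 168r^2 − 170qr^2 − 84r^3 + 108q^2r − 31pqr + 168pr^2 + 224q^2 + 224q^3 − 184pq^2 + 96pq − 84pr − 120p^2q + 105p^2r    [combine like terms]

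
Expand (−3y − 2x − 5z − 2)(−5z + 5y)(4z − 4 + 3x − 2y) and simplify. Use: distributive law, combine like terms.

(−3y − 2x − 5z − 2)(−5z + 5y)(4z − 4 + 3x − 2y)
= (15yz − 15y^2 + 10xz − 10xy + 25z^2 − 25yz + 10z − 10y)(4z − 4 + 3x − 2y)    [distributive law]
= (−10yz − 15y^2 + 10xz − 10xy + 25z^2 + 10z − 10y)(4z − 4 + 3x − 2y)    [combine like terms]
= −40yz^2 + 40yz − 30xyz + 20y^2z − 60y^2z + 60y^2 − 45xy^2 + 30y^3 + 40xz^2 − 40xz + 30x^2z − 20xyz − 40xyz + 40xy − 30x^2y + 20xy^2 + 100z^3 − 100z^2 + 75xz^2 − 50yz^2 + 40z^2 − 40z + 30xz − 20yz − 40yz + 40y − 30xy + 20y^2    [distributive law]
= −90yz^2 − 20yz − 90xyz − 40y^2z + 80y^2 − 25xy^2 + 30y^3 + 115xz^2 − 10xz + 30x^2z + 10xy − 30x^2y + 100z^3 − 60z^2 − 40z + 40y    [combine like terms]

−90yz^2 − 20yz − 90xyz − 40y^2z + 80y^2 − 25xy^2 + 30y^3 + 115xz^2 − 10xz + 30x^2z + 10xy − 30x^2y + 100z^3 − 60z^2 − 40z + 40y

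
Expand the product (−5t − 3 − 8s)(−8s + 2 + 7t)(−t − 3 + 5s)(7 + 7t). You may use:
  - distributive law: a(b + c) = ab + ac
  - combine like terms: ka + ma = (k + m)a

−1918st^2 − 1113st^3 − 1183st − 2072s^2t − 1008s^2t^2 + 1645t^2 + 1197t^3 + 819t + 245t^4 − 378s − 1064s^2 + 126 + 2240s^3 + 2240s^3t

(−5t − 3 − 8s)(−8s + 2 + 7t)(−t − 3 + 5s)(7 + 7t)
= (40st − 10t − 35t^2 + 24s − 6 − 21t + 64s^2 − 16s − 56st)(−t − 3 + 5s)(7 + 7t)    [distributive law]
= (−16st − 31t − 35t^2 + 8s − 6 + 64s^2)(−t − 3 + 5s)(7 + 7t)    [combine like terms]
= (16st^2 + 48st − 80s^2t + 31t^2 + 93t − 155st + 35t^3 + 105t^2 − 175st^2 − 8st − 24s + 40s^2 + 6t + 18 − 30s − 64s^2t − 192s^2 + 320s^3)(7 + 7t)    [distributive law]
= (−159st^2 − 115st − 144s^2t + 136t^2 + 99t + 35t^3 − 54s − 152s^2 + 18 + 320s^3)(7 + 7t)    [combine like terms]
= −1113st^2 − 1113st^3 − 805st − 805st^2 − 1008s^2t − 1008s^2t^2 + 952t^2 + 952t^3 + 693t + 693t^2 + 245t^3 + 245t^4 − 378s − 378st − 1064s^2 − 1064s^2t + 126 + 126t + 2240s^3 + 2240s^3t    [distributive law]
= −1918st^2 − 1113st^3 − 1183st − 2072s^2t − 1008s^2t^2 + 1645t^2 + 1197t^3 + 819t + 245t^4 − 378s − 1064s^2 + 126 + 2240s^3 + 2240s^3t    [combine like terms]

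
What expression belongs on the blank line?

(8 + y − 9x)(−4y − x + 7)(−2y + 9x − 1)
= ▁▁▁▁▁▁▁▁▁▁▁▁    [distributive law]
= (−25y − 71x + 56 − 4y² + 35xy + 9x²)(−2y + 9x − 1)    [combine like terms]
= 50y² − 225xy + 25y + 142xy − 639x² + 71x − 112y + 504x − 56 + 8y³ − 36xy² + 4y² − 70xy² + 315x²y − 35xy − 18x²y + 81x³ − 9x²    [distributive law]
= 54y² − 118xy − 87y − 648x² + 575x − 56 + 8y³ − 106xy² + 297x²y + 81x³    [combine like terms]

Applying distributive law to the line above:

(−32y − 8x + 56 − 4y² − xy + 7y + 36xy + 9x² − 63x)(−2y + 9x − 1)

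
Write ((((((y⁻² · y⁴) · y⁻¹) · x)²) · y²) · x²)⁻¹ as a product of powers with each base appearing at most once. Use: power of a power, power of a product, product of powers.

x⁻⁴y⁻⁴

((((((y⁻² · y⁴) · y⁻¹) · x)²) · y²) · x²)⁻¹
= ((((((y⁻² · y⁴) · y⁻¹) · x)²) · y²)⁻¹) · ((x²)⁻¹)    [power of a product]
= ((((((y⁻² · y⁴) · y⁻¹) · x)²)⁻¹) · ((y²)⁻¹)) · ((x²)⁻¹)    [power of a product]
= (((((y⁻² · y⁴) · y⁻¹) · x)⁻²) · ((y²)⁻¹)) · ((x²)⁻¹)    [power of a power]
= (((((y⁻² · y⁴) · y⁻¹)⁻²) · (x⁻²)) · ((y²)⁻¹)) · ((x²)⁻¹)    [power of a product]
= (((((y⁻² · y⁴)⁻²) · ((y⁻¹)⁻²)) · (x⁻²)) · ((y²)⁻¹)) · ((x²)⁻¹)    [power of a product]
= ((((((y⁻²)⁻²) · ((y⁴)⁻²)) · ((y⁻¹)⁻²)) · (x⁻²)) · ((y²)⁻¹)) · ((x²)⁻¹)    [power of a product]
= ((((y⁴ · ((y⁴)⁻²)) · ((y⁻¹)⁻²)) · (x⁻²)) · ((y²)⁻¹)) · ((x²)⁻¹)    [power of a power]
= ((((y⁴ · y⁻⁸) · ((y⁻¹)⁻²)) · (x⁻²)) · ((y²)⁻¹)) · ((x²)⁻¹)    [power of a power]
= (((y⁻⁴ · ((y⁻¹)⁻²)) · (x⁻²)) · ((y²)⁻¹)) · ((x²)⁻¹)    [product of powers]
= (((y⁻⁴ · y²) · (x⁻²)) · ((y²)⁻¹)) · ((x²)⁻¹)    [power of a power]
= ((y⁻² · (x⁻²)) · ((y²)⁻¹)) · ((x²)⁻¹)    [product of powers]
= ((y⁻² · x⁻²) · y⁻²) · ((x²)⁻¹)    [power of a power]
= ((y⁻² · x⁻²) · y⁻²) · x⁻²    [power of a power]
= x⁻⁴y⁻⁴    [product of powers]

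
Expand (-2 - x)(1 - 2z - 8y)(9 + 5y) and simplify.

(-2 - x)(1 - 2z - 8y)(9 + 5y)
= (-2 + 4z + 16y - x + 2xz + 8xy)(9 + 5y)    [distributive law]
= -18 - 10y + 36z + 20yz + 144y + 80y^2 - 9x - 5xy + 18xz + 10xyz + 72xy + 40xy^2    [distributive law]
= -18 + 134y + 36z + 20yz + 80y^2 - 9x + 67xy + 18xz + 10xyz + 40xy^2    [combine like terms]

-18 + 134y + 36z + 20yz + 80y^2 - 9x + 67xy + 18xz + 10xyz + 40xy^2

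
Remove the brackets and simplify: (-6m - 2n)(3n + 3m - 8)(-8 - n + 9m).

(-6m - 2n)(3n + 3m - 8)(-8 - n + 9m)
= (-18mn - 18m^2 + 48m - 6n^2 - 6mn + 16n)(-8 - n + 9m)    [distributive law]
= (-24mn - 18m^2 + 48m - 6n^2 + 16n)(-8 - n + 9m)    [combine like terms]
= 192mn + 24mn^2 - 216m^2n + 144m^2 + 18m^2n - 162m^3 - 384m - 48mn + 432m^2 + 48n^2 + 6n^3 - 54mn^2 - 128n - 16n^2 + 144mn    [distributive law]
= 288mn - 30mn^2 - 198m^2n + 576m^2 - 162m^3 - 384m + 32n^2 + 6n^3 - 128n    [combine like terms]

288mn - 30mn^2 - 198m^2n + 576m^2 - 162m^3 - 384m + 32n^2 + 6n^3 - 128n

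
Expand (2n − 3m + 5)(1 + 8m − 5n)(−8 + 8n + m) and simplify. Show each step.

224n − 104n^2 + 25mn + 238mn^2 − 161m^2n − 80n^3 − 291m + 229m^2 − 24m^3 − 40

(2n − 3m + 5)(1 + 8m − 5n)(−8 + 8n + m)
= (2n + 16mn − 10n^2 − 3m − 24m^2 + 15mn + 5 + 40m − 25n)(−8 + 8n + m)    [distributive law]
= (−23n + 31mn − 10n^2 + 37m − 24m^2 + 5)(−8 + 8n + m)    [combine like terms]
= 184n − 184n^2 − 23mn − 248mn + 248mn^2 + 31m^2n + 80n^2 − 80n^3 − 10mn^2 − 296m + 296mn + 37m^2 + 192m^2 − 192m^2n − 24m^3 − 40 + 40n + 5m    [distributive law]
= 224n − 104n^2 + 25mn + 238mn^2 − 161m^2n − 80n^3 − 291m + 229m^2 − 24m^3 − 40    [combine like terms]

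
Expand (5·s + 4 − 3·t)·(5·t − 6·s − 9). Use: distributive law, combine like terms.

43·s·t − 30·s^2 − 69·s + 47·t − 36 − 15·t^2

(5·s + 4 − 3·t)·(5·t − 6·s − 9)
= 25·s·t − 30·s^2 − 45·s + 20·t − 24·s − 36 − 15·t^2 + 18·s·t + 27·t    [distributive law]
= 43·s·t − 30·s^2 − 69·s + 47·t − 36 − 15·t^2    [combine like terms]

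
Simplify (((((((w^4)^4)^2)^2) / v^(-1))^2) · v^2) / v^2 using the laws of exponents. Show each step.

(((((((w^4)^4)^2)^2) / v^(-1))^2) · v^2) / v^2
= (((((((w^4)^4)^2)^2)^2) / ((v^(-1))^2)) · v^2) / v^2    [power of a quotient]
= ((((((w^4)^4)^2)^4) / ((v^(-1))^2)) · v^2) / v^2    [power of a power]
= (((((w^4)^4)^8) / ((v^(-1))^2)) · v^2) / v^2    [power of a power]
= ((((w^4)^32) / ((v^(-1))^2)) · v^2) / v^2    [power of a power]
= ((w^128 / ((v^(-1))^2)) · v^2) / v^2    [power of a power]
= ((w^128 / v^(-2)) · v^2) / v^2    [power of a power]
= v^2w^128    [quotient of powers; product of powers]

v^2w^128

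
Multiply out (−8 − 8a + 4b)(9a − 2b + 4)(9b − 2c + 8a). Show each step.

−680ab + 208ac − 832a² + 288b² − 64bc − 288b + 64c − 256a − 232a²b + 144a²c − 576a³ + 404ab² − 104abc − 72b³ + 16b²c

(−8 − 8a + 4b)(9a − 2b + 4)(9b − 2c + 8a)
= (−72a + 16b − 32 − 72a² + 16ab − 32a + 36ab − 8b² + 16b)(9b − 2c + 8a)    [distributive law]
= (−104a + 32b − 32 − 72a² + 52ab − 8b²)(9b − 2c + 8a)    [combine like terms]
= −936ab + 208ac − 832a² + 288b² − 64bc + 256ab − 288b + 64c − 256a − 648a²b + 144a²c − 576a³ + 468ab² − 104abc + 416a²b − 72b³ + 16b²c − 64ab²    [distributive law]
= −680ab + 208ac − 832a² + 288b² − 64bc − 288b + 64c − 256a − 232a²b + 144a²c − 576a³ + 404ab² − 104abc − 72b³ + 16b²c    [combine like terms]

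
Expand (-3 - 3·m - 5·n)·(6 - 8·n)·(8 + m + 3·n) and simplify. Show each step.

(-3 - 3·m - 5·n)·(6 - 8·n)·(8 + m + 3·n)
= (-18 + 24·n - 18·m + 24·m·n - 30·n + 40·n^2)·(8 + m + 3·n)    [distributive law]
= (-18 - 6·n - 18·m + 24·m·n + 40·n^2)·(8 + m + 3·n)    [combine like terms]
= -144 - 18·m - 54·n - 48·n - 6·m·n - 18·n^2 - 144·m - 18·m^2 - 54·m·n + 192·m·n + 24·m^2·n + 72·m·n^2 + 320·n^2 + 40·m·n^2 + 120·n^3    [distributive law]
= -144 - 162·m - 102·n + 132·m·n + 302·n^2 - 18·m^2 + 24·m^2·n + 112·m·n^2 + 120·n^3    [combine like terms]

-144 - 162·m - 102·n + 132·m·n + 302·n^2 - 18·m^2 + 24·m^2·n + 112·m·n^2 + 120·n^3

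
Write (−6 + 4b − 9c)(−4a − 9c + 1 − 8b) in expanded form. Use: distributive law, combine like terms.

(−6 + 4b − 9c)(−4a − 9c + 1 − 8b)
= 24a + 54c − 6 + 48b − 16ab − 36bc + 4b − 32b^2 + 36ac + 81c^2 − 9c + 72bc    [distributive law]
= 24a + 45c − 6 + 52b − 16ab + 36bc − 32b^2 + 36ac + 81c^2    [combine like terms]

24a + 45c − 6 + 52b − 16ab + 36bc − 32b^2 + 36ac + 81c^2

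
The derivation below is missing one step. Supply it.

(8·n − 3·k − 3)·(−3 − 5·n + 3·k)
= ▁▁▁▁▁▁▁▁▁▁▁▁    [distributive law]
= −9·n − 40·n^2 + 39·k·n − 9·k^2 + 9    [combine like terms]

Applying distributive law to the line above:

−24·n − 40·n^2 + 24·k·n + 9·k + 15·k·n − 9·k^2 + 9 + 15·n − 9·k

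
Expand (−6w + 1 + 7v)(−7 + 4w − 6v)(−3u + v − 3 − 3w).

−138uw + 19vw − 117w − 66w² + 72uw² − 216vw² + 72w³ − 192uvw + 190v²w + 21u + 158v + 21 + 165uv + 71v² + 126uv² − 42v³

(−6w + 1 + 7v)(−7 + 4w − 6v)(−3u + v − 3 − 3w)
= (42w − 24w² + 36vw − 7 + 4w − 6v − 49v + 28vw − 42v²)(−3u + v − 3 − 3w)    [distributive law]
= (46w − 24w² + 64vw − 7 − 55v − 42v²)(−3u + v − 3 − 3w)    [combine like terms]
= −138uw + 46vw − 138w − 138w² + 72uw² − 24vw² + 72w² + 72w³ − 192uvw + 64v²w − 192vw − 192vw² + 21u − 7v + 21 + 21w + 165uv − 55v² + 165v + 165vw + 126uv² − 42v³ + 126v² + 126v²w    [distributive law]
= −138uw + 19vw − 117w − 66w² + 72uw² − 216vw² + 72w³ − 192uvw + 190v²w + 21u + 158v + 21 + 165uv + 71v² + 126uv² − 42v³    [combine like terms]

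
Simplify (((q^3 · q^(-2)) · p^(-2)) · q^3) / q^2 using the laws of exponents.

(((q^3 · q^(-2)) · p^(-2)) · q^3) / q^2
= ((q · p^(-2)) · q^3) / q^2    [product of powers]
= p^(-2)·q^2    [quotient of powers; product of powers]

p^(-2)·q^2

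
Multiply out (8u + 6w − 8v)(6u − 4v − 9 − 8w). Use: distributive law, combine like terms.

(8u + 6w − 8v)(6u − 4v − 9 − 8w)
= 48u^2 − 32uv − 72u − 64uw + 36uw − 24vw − 54w − 48w^2 − 48uv + 32v^2 + 72v + 64vw    [distributive law]
= 48u^2 − 80uv − 72u − 28uw + 40vw − 54w − 48w^2 + 32v^2 + 72v    [combine like terms]

48u^2 − 80uv − 72u − 28uw + 40vw − 54w − 48w^2 + 32v^2 + 72v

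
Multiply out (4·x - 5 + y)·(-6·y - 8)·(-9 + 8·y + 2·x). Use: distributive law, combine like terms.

4·x·y - 204·x·y² - 48·x²·y + 368·x - 64·x² + 122·y + 230·y² - 360 - 48·y³

(4·x - 5 + y)·(-6·y - 8)·(-9 + 8·y + 2·x)
= (-24·x·y - 32·x + 30·y + 40 - 6·y² - 8·y)·(-9 + 8·y + 2·x)    [distributive law]
= (-24·x·y - 32·x + 22·y + 40 - 6·y²)·(-9 + 8·y + 2·x)    [combine like terms]
= 216·x·y - 192·x·y² - 48·x²·y + 288·x - 256·x·y - 64·x² - 198·y + 176·y² + 44·x·y - 360 + 320·y + 80·x + 54·y² - 48·y³ - 12·x·y²    [distributive law]
= 4·x·y - 204·x·y² - 48·x²·y + 368·x - 64·x² + 122·y + 230·y² - 360 - 48·y³    [combine like terms]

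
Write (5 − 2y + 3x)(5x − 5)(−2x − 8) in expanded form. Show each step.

(5 − 2y + 3x)(5x − 5)(−2x − 8)
= (25x − 25 − 10xy + 10y + 15x^2 − 15x)(−2x − 8)    [distributive law]
= (10x − 25 − 10xy + 10y + 15x^2)(−2x − 8)    [combine like terms]
= −20x^2 − 80x + 50x + 200 + 20x^2y + 80xy − 20xy − 80y − 30x^3 − 120x^2    [distributive law]
= −140x^2 − 30x + 200 + 20x^2y + 60xy − 80y − 30x^3    [combine like terms]

−140x^2 − 30x + 200 + 20x^2y + 60xy − 80y − 30x^3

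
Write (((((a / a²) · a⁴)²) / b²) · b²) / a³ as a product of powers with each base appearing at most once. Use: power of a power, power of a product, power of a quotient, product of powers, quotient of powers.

(((((a / a²) · a⁴)²) / b²) · b²) / a³
= (((((a / a²)²) · ((a⁴)²)) / b²) · b²) / a³    [power of a product]
= (((((a²) / ((a²)²)) · ((a⁴)²)) / b²) · b²) / a³    [power of a quotient]
= ((((a² / a⁴) · ((a⁴)²)) / b²) · b²) / a³    [power of a power]
= (((a⁻² · ((a⁴)²)) / b²) · b²) / a³    [quotient of powers]
= (((a⁻² · a⁸) / b²) · b²) / a³    [power of a power]
= ((a⁶ / b²) · b²) / a³    [product of powers]
= a³    [quotient of powers]

a³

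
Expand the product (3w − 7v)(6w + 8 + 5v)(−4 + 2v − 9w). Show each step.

(3w − 7v)(6w + 8 + 5v)(−4 + 2v − 9w)
= (18w^2 + 24w + 15vw − 42vw − 56v − 35v^2)(−4 + 2v − 9w)    [distributive law]
= (18w^2 + 24w − 27vw − 56v − 35v^2)(−4 + 2v − 9w)    [combine like terms]
= −72w^2 + 36vw^2 − 162w^3 − 96w + 48vw − 216w^2 + 108vw − 54v^2w + 243vw^2 + 224v − 112v^2 + 504vw + 140v^2 − 70v^3 + 315v^2w    [distributive law]
= −288w^2 + 279vw^2 − 162w^3 − 96w + 660vw + 261v^2w + 224v + 28v^2 − 70v^3    [combine like terms]

−288w^2 + 279vw^2 − 162w^3 − 96w + 660vw + 261v^2w + 224v + 28v^2 − 70v^3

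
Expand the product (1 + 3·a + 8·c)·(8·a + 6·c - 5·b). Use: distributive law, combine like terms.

8·a + 6·c - 5·b + 24·a^2 + 82·a·c - 15·a·b + 48·c^2 - 40·b·c

(1 + 3·a + 8·c)·(8·a + 6·c - 5·b)
= 8·a + 6·c - 5·b + 24·a^2 + 18·a·c - 15·a·b + 64·a·c + 48·c^2 - 40·b·c    [distributive law]
= 8·a + 6·c - 5·b + 24·a^2 + 82·a·c - 15·a·b + 48·c^2 - 40·b·c    [combine like terms]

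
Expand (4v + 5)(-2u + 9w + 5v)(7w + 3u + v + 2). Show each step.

52uvw - 24u^2v + 52uv^2 + 49uv + 252vw^2 + 176v^2w + 292vw + 20v^3 + 65v^2 + 65uw - 30u^2 - 20u + 315w^2 + 90w + 50v

(4v + 5)(-2u + 9w + 5v)(7w + 3u + v + 2)
= (-8uv + 36vw + 20v^2 - 10u + 45w + 25v)(7w + 3u + v + 2)    [distributive law]
= -56uvw - 24u^2v - 8uv^2 - 16uv + 252vw^2 + 108uvw + 36v^2w + 72vw + 140v^2w + 60uv^2 + 20v^3 + 40v^2 - 70uw - 30u^2 - 10uv - 20u + 315w^2 + 135uw + 45vw + 90w + 175vw + 75uv + 25v^2 + 50v    [distributive law]
= 52uvw - 24u^2v + 52uv^2 + 49uv + 252vw^2 + 176v^2w + 292vw + 20v^3 + 65v^2 + 65uw - 30u^2 - 20u + 315w^2 + 90w + 50v    [combine like terms]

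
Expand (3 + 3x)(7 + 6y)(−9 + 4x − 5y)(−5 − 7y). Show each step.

945 + 2658y + 525x + 1710xy + 2319y^2 + 1815xy^2 + 630y^3 − 420x^2 − 948x^2y − 504x^2y^2 + 630xy^3

(3 + 3x)(7 + 6y)(−9 + 4x − 5y)(−5 − 7y)
= (21 + 18y + 21x + 18xy)(−9 + 4x − 5y)(−5 − 7y)    [distributive law]
= (−189 + 84x − 105y − 162y + 72xy − 90y^2 − 189x + 84x^2 − 105xy − 162xy + 72x^2y − 90xy^2)(−5 − 7y)    [distributive law]
= (−189 − 105x − 267y − 195xy − 90y^2 + 84x^2 + 72x^2y − 90xy^2)(−5 − 7y)    [combine like terms]
= 945 + 1323y + 525x + 735xy + 1335y + 1869y^2 + 975xy + 1365xy^2 + 450y^2 + 630y^3 − 420x^2 − 588x^2y − 360x^2y − 504x^2y^2 + 450xy^2 + 630xy^3    [distributive law]
= 945 + 2658y + 525x + 1710xy + 2319y^2 + 1815xy^2 + 630y^3 − 420x^2 − 948x^2y − 504x^2y^2 + 630xy^3    [combine like terms]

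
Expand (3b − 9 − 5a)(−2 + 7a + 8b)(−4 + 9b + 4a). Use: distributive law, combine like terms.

474b − 798b^2 − 713ab − 75ab^2 − 391a^2b + 216b^3 − 72 + 284a − 72a^2 − 140a^3

(3b − 9 − 5a)(−2 + 7a + 8b)(−4 + 9b + 4a)
= (−6b + 21ab + 24b^2 + 18 − 63a − 72b + 10a − 35a^2 − 40ab)(−4 + 9b + 4a)    [distributive law]
= (−78b − 19ab + 24b^2 + 18 − 53a − 35a^2)(−4 + 9b + 4a)    [combine like terms]
= 312b − 702b^2 − 312ab + 76ab − 171ab^2 − 76a^2b − 96b^2 + 216b^3 + 96ab^2 − 72 + 162b + 72a + 212a − 477ab − 212a^2 + 140a^2 − 315a^2b − 140a^3    [distributive law]
= 474b − 798b^2 − 713ab − 75ab^2 − 391a^2b + 216b^3 − 72 + 284a − 72a^2 − 140a^3    [combine like terms]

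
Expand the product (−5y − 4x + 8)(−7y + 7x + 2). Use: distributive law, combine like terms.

(−5y − 4x + 8)(−7y + 7x + 2)
= 35y^2 − 35xy − 10y + 28xy − 28x^2 − 8x − 56y + 56x + 16    [distributive law]
= 35y^2 − 7xy − 66y − 28x^2 + 48x + 16    [combine like terms]

35y^2 − 7xy − 66y − 28x^2 + 48x + 16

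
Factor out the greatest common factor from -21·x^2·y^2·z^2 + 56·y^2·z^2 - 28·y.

7·y(-3·x^2·y·z^2 + 8·y·z^2 - 4)

-21·x^2·y^2·z^2 + 56·y^2·z^2 - 28·y
= 7(-3·x^2·y^2·z^2 + 8·y^2·z^2 - 4·y)    [factor out 7]
= 7·y(-3·x^2·y·z^2 + 8·y·z^2 - 4)    [factor out y]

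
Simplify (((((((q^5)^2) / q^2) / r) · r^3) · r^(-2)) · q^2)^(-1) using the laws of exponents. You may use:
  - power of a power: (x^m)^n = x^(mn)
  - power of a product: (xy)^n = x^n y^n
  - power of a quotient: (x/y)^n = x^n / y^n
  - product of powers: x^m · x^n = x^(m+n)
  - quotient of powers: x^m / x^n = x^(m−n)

(((((((q^5)^2) / q^2) / r) · r^3) · r^(-2)) · q^2)^(-1)
= (((((((q^5)^2) / q^2) / r) · r^3) · r^(-2))^(-1)) · ((q^2)^(-1))    [power of a product]
= (((((((q^5)^2) / q^2) / r) · r^3)^(-1)) · ((r^(-2))^(-1))) · ((q^2)^(-1))    [power of a product]
= (((((((q^5)^2) / q^2) / r)^(-1)) · ((r^3)^(-1))) · ((r^(-2))^(-1))) · ((q^2)^(-1))    [power of a product]
= (((((((q^5)^2) / q^2)^(-1)) / (r^(-1))) · ((r^3)^(-1))) · ((r^(-2))^(-1))) · ((q^2)^(-1))    [power of a quotient]
= (((((((q^5)^2)^(-1)) / ((q^2)^(-1))) / (r^(-1))) · ((r^3)^(-1))) · ((r^(-2))^(-1))) · ((q^2)^(-1))    [power of a quotient]
= ((((((q^5)^(-2)) / ((q^2)^(-1))) / (r^(-1))) · ((r^3)^(-1))) · ((r^(-2))^(-1))) · ((q^2)^(-1))    [power of a power]
= ((((q^(-10) / ((q^2)^(-1))) / (r^(-1))) · ((r^3)^(-1))) · ((r^(-2))^(-1))) · ((q^2)^(-1))    [power of a power]
= ((((q^(-10) / q^(-2)) / (r^(-1))) · ((r^3)^(-1))) · ((r^(-2))^(-1))) · ((q^2)^(-1))    [power of a power]
= (((q^(-8) / (r^(-1))) · ((r^3)^(-1))) · ((r^(-2))^(-1))) · ((q^2)^(-1))    [quotient of powers]
= (((q^(-8) / r^(-1)) · r^(-3)) · ((r^(-2))^(-1))) · ((q^2)^(-1))    [power of a power]
= (((q^(-8) / r^(-1)) · r^(-3)) · r^2) · ((q^2)^(-1))    [power of a power]
= (((q^(-8) / r^(-1)) · r^(-3)) · r^2) · q^(-2)    [power of a power]
= q^(-10)    [quotient of powers; product of powers]

q^(-10)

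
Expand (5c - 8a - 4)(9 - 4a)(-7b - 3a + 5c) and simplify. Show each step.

-315bc - 415ac + 225c^2 + 140abc + 220a^2c - 100ac^2 + 392ab + 168a^2 - 224a^2b - 96a^3 + 252b + 108a - 180c

(5c - 8a - 4)(9 - 4a)(-7b - 3a + 5c)
= (45c - 20ac - 72a + 32a^2 - 36 + 16a)(-7b - 3a + 5c)    [distributive law]
= (45c - 20ac - 56a + 32a^2 - 36)(-7b - 3a + 5c)    [combine like terms]
= -315bc - 135ac + 225c^2 + 140abc + 60a^2c - 100ac^2 + 392ab + 168a^2 - 280ac - 224a^2b - 96a^3 + 160a^2c + 252b + 108a - 180c    [distributive law]
= -315bc - 415ac + 225c^2 + 140abc + 220a^2c - 100ac^2 + 392ab + 168a^2 - 224a^2b - 96a^3 + 252b + 108a - 180c    [combine like terms]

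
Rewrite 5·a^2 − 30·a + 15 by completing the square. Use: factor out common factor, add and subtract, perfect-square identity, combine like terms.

5(a − 3)^2 − 30

5·a^2 − 30·a + 15
= 5(a^2 − 6·a) + 15    [factor out 5 from the a-terms]
= 5(a^2 − 6·a + 9 − 9) + 15    [add and subtract 9 inside the bracket]
= 5(a − 3)^2 − 45 + 15    [perfect-square identity]
= 5(a − 3)^2 − 30    [combine constants]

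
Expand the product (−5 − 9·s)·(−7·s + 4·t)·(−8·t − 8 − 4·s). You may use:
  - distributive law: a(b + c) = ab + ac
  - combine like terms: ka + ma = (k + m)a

88·s·t − 280·s − 644·s² + 160·t² + 160·t − 360·s²·t − 252·s³ + 288·s·t²

(−5 − 9·s)·(−7·s + 4·t)·(−8·t − 8 − 4·s)
= (35·s − 20·t + 63·s² − 36·s·t)·(−8·t − 8 − 4·s)    [distributive law]
= −280·s·t − 280·s − 140·s² + 160·t² + 160·t + 80·s·t − 504·s²·t − 504·s² − 252·s³ + 288·s·t² + 288·s·t + 144·s²·t    [distributive law]
= 88·s·t − 280·s − 644·s² + 160·t² + 160·t − 360·s²·t − 252·s³ + 288·s·t²    [combine like terms]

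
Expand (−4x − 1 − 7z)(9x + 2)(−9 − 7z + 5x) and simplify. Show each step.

(−4x − 1 − 7z)(9x + 2)(−9 − 7z + 5x)
= (−36x^2 − 8x − 9x − 2 − 63xz − 14z)(−9 − 7z + 5x)    [distributive law]
= (−36x^2 − 17x − 2 − 63xz − 14z)(−9 − 7z + 5x)    [combine like terms]
= 324x^2 + 252x^2z − 180x^3 + 153x + 119xz − 85x^2 + 18 + 14z − 10x + 567xz + 441xz^2 − 315x^2z + 126z + 98z^2 − 70xz    [distributive law]
= 239x^2 − 63x^2z − 180x^3 + 143x + 616xz + 18 + 140z + 441xz^2 + 98z^2    [combine like terms]

239x^2 − 63x^2z − 180x^3 + 143x + 616xz + 18 + 140z + 441xz^2 + 98z^2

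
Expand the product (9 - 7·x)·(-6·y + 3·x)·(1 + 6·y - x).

-54·y - 324·y² + 258·x·y + 27·x - 48·x² + 252·x·y² - 168·x²·y + 21·x³

(9 - 7·x)·(-6·y + 3·x)·(1 + 6·y - x)
= (-54·y + 27·x + 42·x·y - 21·x²)·(1 + 6·y - x)    [distributive law]
= -54·y - 324·y² + 54·x·y + 27·x + 162·x·y - 27·x² + 42·x·y + 252·x·y² - 42·x²·y - 21·x² - 126·x²·y + 21·x³    [distributive law]
= -54·y - 324·y² + 258·x·y + 27·x - 48·x² + 252·x·y² - 168·x²·y + 21·x³    [combine like terms]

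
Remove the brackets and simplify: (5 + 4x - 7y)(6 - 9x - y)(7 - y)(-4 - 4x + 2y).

-840 - 252x + 1856y - 594xy - 1102y² + 1596x² - 2384x²y + 720xy² + 220y³ + 1008x³ - 144x³y + 308x²y² - 90xy³ - 14y⁴

(5 + 4x - 7y)(6 - 9x - y)(7 - y)(-4 - 4x + 2y)
= (30 - 45x - 5y + 24x - 36x² - 4xy - 42y + 63xy + 7y²)(7 - y)(-4 - 4x + 2y)    [distributive law]
= (30 - 21x - 47y - 36x² + 59xy + 7y²)(7 - y)(-4 - 4x + 2y)    [combine like terms]
= (210 - 30y - 147x + 21xy - 329y + 47y² - 252x² + 36x²y + 413xy - 59xy² + 49y² - 7y³)(-4 - 4x + 2y)    [distributive law]
= (210 - 359y - 147x + 434xy + 96y² - 252x² + 36x²y - 59xy² - 7y³)(-4 - 4x + 2y)    [combine like terms]
= -840 - 840x + 420y + 1436y + 1436xy - 718y² + 588x + 588x² - 294xy - 1736xy - 1736x²y + 868xy² - 384y² - 384xy² + 192y³ + 1008x² + 1008x³ - 504x²y - 144x²y - 144x³y + 72x²y² + 236xy² + 236x²y² - 118xy³ + 28y³ + 28xy³ - 14y⁴    [distributive law]
= -840 - 252x + 1856y - 594xy - 1102y² + 1596x² - 2384x²y + 720xy² + 220y³ + 1008x³ - 144x³y + 308x²y² - 90xy³ - 14y⁴    [combine like terms]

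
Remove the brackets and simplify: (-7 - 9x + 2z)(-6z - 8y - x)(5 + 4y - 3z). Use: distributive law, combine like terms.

210z - 80yz - 186z² + 280y + 224y² + 35x + 388xy + 239xz - 8xyz - 156xz² + 288xy² + 45x² + 36x²y - 27x²z + 36z³ - 64y²z

(-7 - 9x + 2z)(-6z - 8y - x)(5 + 4y - 3z)
= (42z + 56y + 7x + 54xz + 72xy + 9x² - 12z² - 16yz - 2xz)(5 + 4y - 3z)    [distributive law]
= (42z + 56y + 7x + 52xz + 72xy + 9x² - 12z² - 16yz)(5 + 4y - 3z)    [combine like terms]
= 210z + 168yz - 126z² + 280y + 224y² - 168yz + 35x + 28xy - 21xz + 260xz + 208xyz - 156xz² + 360xy + 288xy² - 216xyz + 45x² + 36x²y - 27x²z - 60z² - 48yz² + 36z³ - 80yz - 64y²z + 48yz²    [distributive law]
= 210z - 80yz - 186z² + 280y + 224y² + 35x + 388xy + 239xz - 8xyz - 156xz² + 288xy² + 45x² + 36x²y - 27x²z + 36z³ - 64y²z    [combine like terms]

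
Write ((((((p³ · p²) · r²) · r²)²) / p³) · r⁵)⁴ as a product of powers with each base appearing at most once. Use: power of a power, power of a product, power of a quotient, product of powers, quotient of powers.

((((((p³ · p²) · r²) · r²)²) / p³) · r⁵)⁴
= ((((((p³ · p²) · r²) · r²)²) / p³)⁴) · ((r⁵)⁴)    [power of a product]
= ((((((p³ · p²) · r²) · r²)²)⁴) / ((p³)⁴)) · ((r⁵)⁴)    [power of a quotient]
= (((((p³ · p²) · r²) · r²)⁸) / ((p³)⁴)) · ((r⁵)⁴)    [power of a power]
= (((((p³ · p²) · r²)⁸) · ((r²)⁸)) / ((p³)⁴)) · ((r⁵)⁴)    [power of a product]
= (((((p³ · p²)⁸) · ((r²)⁸)) · ((r²)⁸)) / ((p³)⁴)) · ((r⁵)⁴)    [power of a product]
= ((((((p³)⁸) · ((p²)⁸)) · ((r²)⁸)) · ((r²)⁸)) / ((p³)⁴)) · ((r⁵)⁴)    [power of a product]
= ((((p²⁴ · ((p²)⁸)) · ((r²)⁸)) · ((r²)⁸)) / ((p³)⁴)) · ((r⁵)⁴)    [power of a power]
= ((((p²⁴ · p¹⁶) · ((r²)⁸)) · ((r²)⁸)) / ((p³)⁴)) · ((r⁵)⁴)    [power of a power]
= (((p⁴⁰ · ((r²)⁸)) · ((r²)⁸)) / ((p³)⁴)) · ((r⁵)⁴)    [product of powers]
= (((p⁴⁰ · r¹⁶) · ((r²)⁸)) / ((p³)⁴)) · ((r⁵)⁴)    [power of a power]
= (((p⁴⁰ · r¹⁶) · r¹⁶) / ((p³)⁴)) · ((r⁵)⁴)    [power of a power]
= (((p⁴⁰ · r¹⁶) · r¹⁶) / p¹²) · ((r⁵)⁴)    [power of a power]
= (((p⁴⁰ · r¹⁶) · r¹⁶) / p¹²) · r²⁰    [power of a power]
= p²⁸·r⁵²    [quotient of powers; product of powers]

p²⁸·r⁵²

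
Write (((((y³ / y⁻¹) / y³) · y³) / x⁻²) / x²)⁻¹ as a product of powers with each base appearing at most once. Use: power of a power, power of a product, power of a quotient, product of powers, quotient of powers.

y⁻⁴

(((((y³ / y⁻¹) / y³) · y³) / x⁻²) / x²)⁻¹
= (((((y³ / y⁻¹) / y³) · y³) / x⁻²)⁻¹) / ((x²)⁻¹)    [power of a quotient]
= (((((y³ / y⁻¹) / y³) · y³)⁻¹) / ((x⁻²)⁻¹)) / ((x²)⁻¹)    [power of a quotient]
= (((((y³ / y⁻¹) / y³)⁻¹) · ((y³)⁻¹)) / ((x⁻²)⁻¹)) / ((x²)⁻¹)    [power of a product]
= (((((y³ / y⁻¹)⁻¹) / ((y³)⁻¹)) · ((y³)⁻¹)) / ((x⁻²)⁻¹)) / ((x²)⁻¹)    [power of a quotient]
= ((((((y³)⁻¹) / ((y⁻¹)⁻¹)) / ((y³)⁻¹)) · ((y³)⁻¹)) / ((x⁻²)⁻¹)) / ((x²)⁻¹)    [power of a quotient]
= ((((y⁻³ / ((y⁻¹)⁻¹)) / ((y³)⁻¹)) · ((y³)⁻¹)) / ((x⁻²)⁻¹)) / ((x²)⁻¹)    [power of a power]
= ((((y⁻³ / y) / ((y³)⁻¹)) · ((y³)⁻¹)) / ((x⁻²)⁻¹)) / ((x²)⁻¹)    [power of a power]
= (((y⁻⁴ / ((y³)⁻¹)) · ((y³)⁻¹)) / ((x⁻²)⁻¹)) / ((x²)⁻¹)    [quotient of powers]
= (((y⁻⁴ / y⁻³) · ((y³)⁻¹)) / ((x⁻²)⁻¹)) / ((x²)⁻¹)    [power of a power]
= ((y⁻¹ · ((y³)⁻¹)) / ((x⁻²)⁻¹)) / ((x²)⁻¹)    [quotient of powers]
= ((y⁻¹ · y⁻³) / ((x⁻²)⁻¹)) / ((x²)⁻¹)    [power of a power]
= (y⁻⁴ / ((x⁻²)⁻¹)) / ((x²)⁻¹)    [product of powers]
= (y⁻⁴ / x²) / ((x²)⁻¹)    [power of a power]
= (y⁻⁴ / x²) / x⁻²    [power of a power]
= y⁻⁴    [quotient of powers; product of powers]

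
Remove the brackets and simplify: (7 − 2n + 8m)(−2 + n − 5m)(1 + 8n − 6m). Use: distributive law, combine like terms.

−14 − 101n + 33m + 86n^2 − 456mn + 266m^2 − 16n^3 + 156mn^2 − 428m^2n + 240m^3

(7 − 2n + 8m)(−2 + n − 5m)(1 + 8n − 6m)
= (−14 + 7n − 35m + 4n − 2n^2 + 10mn − 16m + 8mn − 40m^2)(1 + 8n − 6m)    [distributive law]
= (−14 + 11n − 51m − 2n^2 + 18mn − 40m^2)(1 + 8n − 6m)    [combine like terms]
= −14 − 112n + 84m + 11n + 88n^2 − 66mn − 51m − 408mn + 306m^2 − 2n^2 − 16n^3 + 12mn^2 + 18mn + 144mn^2 − 108m^2n − 40m^2 − 320m^2n + 240m^3    [distributive law]
= −14 − 101n + 33m + 86n^2 − 456mn + 266m^2 − 16n^3 + 156mn^2 − 428m^2n + 240m^3    [combine like terms]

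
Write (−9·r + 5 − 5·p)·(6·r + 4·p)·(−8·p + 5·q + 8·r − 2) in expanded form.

(−9·r + 5 − 5·p)·(6·r + 4·p)·(−8·p + 5·q + 8·r − 2)
= (−54·r^2 − 36·p·r + 30·r + 20·p − 30·p·r − 20·p^2)·(−8·p + 5·q + 8·r − 2)    [distributive law]
= (−54·r^2 − 66·p·r + 30·r + 20·p − 20·p^2)·(−8·p + 5·q + 8·r − 2)    [combine like terms]
= 432·p·r^2 − 270·q·r^2 − 432·r^3 + 108·r^2 + 528·p^2·r − 330·p·q·r − 528·p·r^2 + 132·p·r − 240·p·r + 150·q·r + 240·r^2 − 60·r − 160·p^2 + 100·p·q + 160·p·r − 40·p + 160·p^3 − 100·p^2·q − 160·p^2·r + 40·p^2    [distributive law]
= −96·p·r^2 − 270·q·r^2 − 432·r^3 + 348·r^2 + 368·p^2·r − 330·p·q·r + 52·p·r + 150·q·r − 60·r − 120·p^2 + 100·p·q − 40·p + 160·p^3 − 100·p^2·q    [combine like terms]

−96·p·r^2 − 270·q·r^2 − 432·r^3 + 348·r^2 + 368·p^2·r − 330·p·q·r + 52·p·r + 150·q·r − 60·r − 120·p^2 + 100·p·q − 40·p + 160·p^3 − 100·p^2·q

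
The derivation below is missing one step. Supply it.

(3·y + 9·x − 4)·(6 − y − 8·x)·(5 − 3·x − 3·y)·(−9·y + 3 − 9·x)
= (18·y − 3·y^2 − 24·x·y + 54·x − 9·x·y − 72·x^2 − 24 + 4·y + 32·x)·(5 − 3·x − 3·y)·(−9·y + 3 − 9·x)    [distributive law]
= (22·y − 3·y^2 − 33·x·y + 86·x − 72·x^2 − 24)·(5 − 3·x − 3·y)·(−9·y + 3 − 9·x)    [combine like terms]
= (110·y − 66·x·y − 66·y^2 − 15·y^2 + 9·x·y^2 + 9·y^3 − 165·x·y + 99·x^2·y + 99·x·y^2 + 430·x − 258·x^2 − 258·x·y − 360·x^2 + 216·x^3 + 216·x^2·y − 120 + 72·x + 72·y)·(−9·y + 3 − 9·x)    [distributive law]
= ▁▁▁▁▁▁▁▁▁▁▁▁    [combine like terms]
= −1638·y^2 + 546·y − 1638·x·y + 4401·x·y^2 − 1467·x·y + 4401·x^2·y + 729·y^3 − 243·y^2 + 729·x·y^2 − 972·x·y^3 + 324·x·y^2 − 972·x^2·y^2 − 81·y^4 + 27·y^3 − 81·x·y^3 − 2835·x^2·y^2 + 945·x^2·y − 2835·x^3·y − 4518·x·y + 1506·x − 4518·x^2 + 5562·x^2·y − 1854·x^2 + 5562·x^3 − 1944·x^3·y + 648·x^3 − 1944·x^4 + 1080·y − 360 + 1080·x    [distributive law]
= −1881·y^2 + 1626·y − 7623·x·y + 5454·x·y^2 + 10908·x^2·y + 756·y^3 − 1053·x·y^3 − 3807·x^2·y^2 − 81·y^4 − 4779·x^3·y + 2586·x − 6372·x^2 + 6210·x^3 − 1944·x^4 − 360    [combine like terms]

By combine like terms:

(182·y − 489·x·y − 81·y^2 + 108·x·y^2 + 9·y^3 + 315·x^2·y + 502·x − 618·x^2 + 216·x^3 − 120)·(−9·y + 3 − 9·x)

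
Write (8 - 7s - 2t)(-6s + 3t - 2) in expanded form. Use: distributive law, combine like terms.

(8 - 7s - 2t)(-6s + 3t - 2)
= -48s + 24t - 16 + 42s² - 21st + 14s + 12st - 6t² + 4t    [distributive law]
= -34s + 28t - 16 + 42s² - 9st - 6t²    [combine like terms]

-34s + 28t - 16 + 42s² - 9st - 6t²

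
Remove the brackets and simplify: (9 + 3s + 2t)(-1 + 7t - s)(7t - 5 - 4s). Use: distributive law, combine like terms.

-368t + 45 + 96s + 357t² - 423st + 63s² + 77st² - 97s²t + 12s³ + 98t³

(9 + 3s + 2t)(-1 + 7t - s)(7t - 5 - 4s)
= (-9 + 63t - 9s - 3s + 21st - 3s² - 2t + 14t² - 2st)(7t - 5 - 4s)    [distributive law]
= (-9 + 61t - 12s + 19st - 3s² + 14t²)(7t - 5 - 4s)    [combine like terms]
= -63t + 45 + 36s + 427t² - 305t - 244st - 84st + 60s + 48s² + 133st² - 95st - 76s²t - 21s²t + 15s² + 12s³ + 98t³ - 70t² - 56st²    [distributive law]
= -368t + 45 + 96s + 357t² - 423st + 63s² + 77st² - 97s²t + 12s³ + 98t³    [combine like terms]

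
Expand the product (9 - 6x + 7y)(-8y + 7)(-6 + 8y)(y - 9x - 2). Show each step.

338y² - 4278xy - 1662y + 1048y³ - 2760xy² + 2898x + 756 + 5616x²y + 4416xy³ - 3456x²y² - 2268x² - 448y⁴

(9 - 6x + 7y)(-8y + 7)(-6 + 8y)(y - 9x - 2)
= (-72y + 63 + 48xy - 42x - 56y² + 49y)(-6 + 8y)(y - 9x - 2)    [distributive law]
= (-23y + 63 + 48xy - 42x - 56y²)(-6 + 8y)(y - 9x - 2)    [combine like terms]
= (138y - 184y² - 378 + 504y - 288xy + 384xy² + 252x - 336xy + 336y² - 448y³)(y - 9x - 2)    [distributive law]
= (642y + 152y² - 378 - 624xy + 384xy² + 252x - 448y³)(y - 9x - 2)    [combine like terms]
= 642y² - 5778xy - 1284y + 152y³ - 1368xy² - 304y² - 378y + 3402x + 756 - 624xy² + 5616x²y + 1248xy + 384xy³ - 3456x²y² - 768xy² + 252xy - 2268x² - 504x - 448y⁴ + 4032xy³ + 896y³    [distributive law]
= 338y² - 4278xy - 1662y + 1048y³ - 2760xy² + 2898x + 756 + 5616x²y + 4416xy³ - 3456x²y² - 2268x² - 448y⁴    [combine like terms]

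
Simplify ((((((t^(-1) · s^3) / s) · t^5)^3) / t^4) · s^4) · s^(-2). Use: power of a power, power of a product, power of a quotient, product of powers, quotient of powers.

((((((t^(-1) · s^3) / s) · t^5)^3) / t^4) · s^4) · s^(-2)
= ((((((t^(-1) · s^3) / s)^3) · ((t^5)^3)) / t^4) · s^4) · s^(-2)    [power of a product]
= ((((((t^(-1) · s^3)^3) / (s^3)) · ((t^5)^3)) / t^4) · s^4) · s^(-2)    [power of a quotient]
= (((((((t^(-1))^3) · ((s^3)^3)) / (s^3)) · ((t^5)^3)) / t^4) · s^4) · s^(-2)    [power of a product]
= (((((t^(-3) · ((s^3)^3)) / (s^3)) · ((t^5)^3)) / t^4) · s^4) · s^(-2)    [power of a power]
= (((((t^(-3) · s^9) / (s^3)) · ((t^5)^3)) / t^4) · s^4) · s^(-2)    [power of a power]
= (((((t^(-3) · s^9) / s^3) · t^15) / t^4) · s^4) · s^(-2)    [power of a power]
= s^8t^8    [quotient of powers; product of powers]

s^8t^8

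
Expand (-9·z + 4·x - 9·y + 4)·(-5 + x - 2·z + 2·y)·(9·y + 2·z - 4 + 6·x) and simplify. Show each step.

(-9·z + 4·x - 9·y + 4)·(-5 + x - 2·z + 2·y)·(9·y + 2·z - 4 + 6·x)
= (45·z - 9·x·z + 18·z^2 - 18·y·z - 20·x + 4·x^2 - 8·x·z + 8·x·y + 45·y - 9·x·y + 18·y·z - 18·y^2 - 20 + 4·x - 8·z + 8·y)·(9·y + 2·z - 4 + 6·x)    [distributive law]
= (37·z - 17·x·z + 18·z^2 - 16·x + 4·x^2 - x·y + 53·y - 18·y^2 - 20)·(9·y + 2·z - 4 + 6·x)    [combine like terms]
= 333·y·z + 74·z^2 - 148·z + 222·x·z - 153·x·y·z - 34·x·z^2 + 68·x·z - 102·x^2·z + 162·y·z^2 + 36·z^3 - 72·z^2 + 108·x·z^2 - 144·x·y - 32·x·z + 64·x - 96·x^2 + 36·x^2·y + 8·x^2·z - 16·x^2 + 24·x^3 - 9·x·y^2 - 2·x·y·z + 4·x·y - 6·x^2·y + 477·y^2 + 106·y·z - 212·y + 318·x·y - 162·y^3 - 36·y^2·z + 72·y^2 - 108·x·y^2 - 180·y - 40·z + 80 - 120·x    [distributive law]
= 439·y·z + 2·z^2 - 188·z + 258·x·z - 155·x·y·z + 74·x·z^2 - 94·x^2·z + 162·y·z^2 + 36·z^3 + 178·x·y - 56·x - 112·x^2 + 30·x^2·y + 24·x^3 - 117·x·y^2 + 549·y^2 - 392·y - 162·y^3 - 36·y^2·z + 80    [combine like terms]

439·y·z + 2·z^2 - 188·z + 258·x·z - 155·x·y·z + 74·x·z^2 - 94·x^2·z + 162·y·z^2 + 36·z^3 + 178·x·y - 56·x - 112·x^2 + 30·x^2·y + 24·x^3 - 117·x·y^2 + 549·y^2 - 392·y - 162·y^3 - 36·y^2·z + 80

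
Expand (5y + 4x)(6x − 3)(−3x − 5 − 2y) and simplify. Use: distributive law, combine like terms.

(5y + 4x)(6x − 3)(−3x − 5 − 2y)
= (30xy − 15y + 24x² − 12x)(−3x − 5 − 2y)    [distributive law]
= −90x²y − 150xy − 60xy² + 45xy + 75y + 30y² − 72x³ − 120x² − 48x²y + 36x² + 60x + 24xy    [distributive law]
= −138x²y − 81xy − 60xy² + 75y + 30y² − 72x³ − 84x² + 60x    [combine like terms]

−138x²y − 81xy − 60xy² + 75y + 30y² − 72x³ − 84x² + 60x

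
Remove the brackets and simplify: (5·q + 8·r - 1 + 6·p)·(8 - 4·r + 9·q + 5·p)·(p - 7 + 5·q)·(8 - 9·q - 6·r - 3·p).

1096·p·q + 6763·p·q^2 + 3366·p·q·r + 4256·p^2·q - 2560·q + 1033·q^2 + 5634·q·r + 3240·q^3 + 3256·q^2·r - 4608·p·q^2·r - 24·p·q·r^2 - 1914·p^2·q·r - 3152·q·r^2 - 3690·q^3·r - 120·q^2·r^2 - 4635·p·q^3 - 3381·p^2·q^2 - 2025·q^4 - 957·p^3·q + 2930·p·r - 664·p·r^2 + 1262·p^2·r - 4144·r + 4648·r^2 + 192·p·r^3 - 1344·r^3 + 960·q·r^3 - 228·p^3·r - 2640·p - 409·p^2 + 448 + 741·p^3 - 90·p^4

(5·q + 8·r - 1 + 6·p)·(8 - 4·r + 9·q + 5·p)·(p - 7 + 5·q)·(8 - 9·q - 6·r - 3·p)
= (40·q - 20·q·r + 45·q^2 + 25·p·q + 64·r - 32·r^2 + 72·q·r + 40·p·r - 8 + 4·r - 9·q - 5·p + 48·p - 24·p·r + 54·p·q + 30·p^2)·(p - 7 + 5·q)·(8 - 9·q - 6·r - 3·p)    [distributive law]
= (31·q + 52·q·r + 45·q^2 + 79·p·q + 68·r - 32·r^2 + 16·p·r - 8 + 43·p + 30·p^2)·(p - 7 + 5·q)·(8 - 9·q - 6·r - 3·p)    [combine like terms]
= (31·p·q - 217·q + 155·q^2 + 52·p·q·r - 364·q·r + 260·q^2·r + 45·p·q^2 - 315·q^2 + 225·q^3 + 79·p^2·q - 553·p·q + 395·p·q^2 + 68·p·r - 476·r + 340·q·r - 32·p·r^2 + 224·r^2 - 160·q·r^2 + 16·p^2·r - 112·p·r + 80·p·q·r - 8·p + 56 - 40·q + 43·p^2 - 301·p + 215·p·q + 30·p^3 - 210·p^2 + 150·p^2·q)·(8 - 9·q - 6·r - 3·p)    [distributive law]
= (-307·p·q - 257·q - 160·q^2 + 132·p·q·r - 24·q·r + 260·q^2·r + 440·p·q^2 + 225·q^3 + 229·p^2·q - 44·p·r - 476·r - 32·p·r^2 + 224·r^2 - 160·q·r^2 + 16·p^2·r - 309·p + 56 - 167·p^2 + 30·p^3)·(8 - 9·q - 6·r - 3·p)    [combine like terms]
= -2456·p·q + 2763·p·q^2 + 1842·p·q·r + 921·p^2·q - 2056·q + 2313·q^2 + 1542·q·r + 771·p·q - 1280·q^2 + 1440·q^3 + 960·q^2·r + 480·p·q^2 + 1056·p·q·r - 1188·p·q^2·r - 792·p·q·r^2 - 396·p^2·q·r - 192·q·r + 216·q^2·r + 144·q·r^2 + 72·p·q·r + 2080·q^2·r - 2340·q^3·r - 1560·q^2·r^2 - 780·p·q^2·r + 3520·p·q^2 - 3960·p·q^3 - 2640·p·q^2·r - 1320·p^2·q^2 + 1800·q^3 - 2025·q^4 - 1350·q^3·r - 675·p·q^3 + 1832·p^2·q - 2061·p^2·q^2 - 1374·p^2·q·r - 687·p^3·q - 352·p·r + 396·p·q·r + 264·p·r^2 + 132·p^2·r - 3808·r + 4284·q·r + 2856·r^2 + 1428·p·r - 256·p·r^2 + 288·p·q·r^2 + 192·p·r^3 + 96·p^2·r^2 + 1792·r^2 - 2016·q·r^2 - 1344·r^3 - 672·p·r^2 - 1280·q·r^2 + 1440·q^2·r^2 + 960·q·r^3 + 480·p·q·r^2 + 128·p^2·r - 144·p^2·q·r - 96·p^2·r^2 - 48·p^3·r - 2472·p + 2781·p·q + 1854·p·r + 927·p^2 + 448 - 504·q - 336·r - 168·p - 1336·p^2 + 1503·p^2·q + 1002·p^2·r + 501·p^3 + 240·p^3 - 270·p^3·q - 180·p^3·r - 90·p^4    [distributive law]
= 1096·p·q + 6763·p·q^2 + 3366·p·q·r + 4256·p^2·q - 2560·q + 1033·q^2 + 5634·q·r + 3240·q^3 + 3256·q^2·r - 4608·p·q^2·r - 24·p·q·r^2 - 1914·p^2·q·r - 3152·q·r^2 - 3690·q^3·r - 120·q^2·r^2 - 4635·p·q^3 - 3381·p^2·q^2 - 2025·q^4 - 957·p^3·q + 2930·p·r - 664·p·r^2 + 1262·p^2·r - 4144·r + 4648·r^2 + 192·p·r^3 - 1344·r^3 + 960·q·r^3 - 228·p^3·r - 2640·p - 409·p^2 + 448 + 741·p^3 - 90·p^4    [combine like terms]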